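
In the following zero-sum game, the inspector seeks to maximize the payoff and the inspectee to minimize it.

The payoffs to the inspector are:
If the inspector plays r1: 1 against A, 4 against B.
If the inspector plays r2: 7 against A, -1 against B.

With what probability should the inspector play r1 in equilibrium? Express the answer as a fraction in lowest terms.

8/11

Row minima are 1 and -1, so the inspector's maximin is 1; column maxima are 7 and 4, so the inspectee's minimax is 4. These differ, so the equilibrium is in mixed strategies.
Let the inspector play r1 with probability p. The inspectee is indifferent when p + 7(1−p) = 4p − (1−p), giving p = 8/11.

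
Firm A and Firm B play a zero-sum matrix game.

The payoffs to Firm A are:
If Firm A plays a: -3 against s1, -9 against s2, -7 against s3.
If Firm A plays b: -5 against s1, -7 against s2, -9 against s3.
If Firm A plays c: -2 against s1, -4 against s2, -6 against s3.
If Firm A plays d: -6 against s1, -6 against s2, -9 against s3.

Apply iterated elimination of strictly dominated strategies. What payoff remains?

Column s1 is strictly dominated by s3 for Firm B (-7<-3, -9<-5, -6<-2, -9<-6); eliminate s1.
Row b is strictly dominated by row c (-4>-7, -6>-9); eliminate b.
Row a is strictly dominated by row c (-4>-9, -6>-7); eliminate a.
Column s2 is strictly dominated by s3 for Firm B (-6<-4, -9<-6); eliminate s2.
Row d is strictly dominated by row c (-6>-9); eliminate d.
Only (c, s3) remains, with payoff -6.

-6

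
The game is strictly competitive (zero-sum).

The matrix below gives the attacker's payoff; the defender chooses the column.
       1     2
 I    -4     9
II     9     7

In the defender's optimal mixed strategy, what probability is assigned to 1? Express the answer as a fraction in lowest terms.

Row minima are -4 and 7, so the attacker's maximin is 7; column maxima are 9 and 9, so the defender's minimax is 9. These differ, so the equilibrium is in mixed strategies.
Let the defender play 1 with probability q. The attacker is indifferent when −4q + 9(1−q) = 9q + 7(1−q), giving q = 2/15.

2/15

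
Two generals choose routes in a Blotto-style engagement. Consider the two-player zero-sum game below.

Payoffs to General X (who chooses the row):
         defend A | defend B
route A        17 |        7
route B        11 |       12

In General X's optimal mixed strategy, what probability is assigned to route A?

1/11

Row minima are 7 and 11, so General X's maximin is 11; column maxima are 17 and 12, so General Y's minimax is 12. These differ, so the equilibrium is in mixed strategies.
Let General X play route A with probability p. General Y is indifferent when 17p + 11(1−p) = 7p + 12(1−p), giving p = 1/11.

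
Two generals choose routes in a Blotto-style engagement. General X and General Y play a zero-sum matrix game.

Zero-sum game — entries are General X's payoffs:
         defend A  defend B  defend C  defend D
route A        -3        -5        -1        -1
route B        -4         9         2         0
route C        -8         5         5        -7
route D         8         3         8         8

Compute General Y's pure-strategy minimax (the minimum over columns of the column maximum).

8

The worst case (largest entry) in each column is defend A: 8, defend B: 9, defend C: 8, defend D: 8.
The best (smallest) of these is 8.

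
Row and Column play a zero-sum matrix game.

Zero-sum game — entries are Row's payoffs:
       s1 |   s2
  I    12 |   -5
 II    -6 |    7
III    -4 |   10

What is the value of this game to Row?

100/31

Row II is strictly dominated by row III, so Row never plays it.
The remaining 2×2 game on (I, III) × (s1, s2) has no saddle point. Let Row play I with probability p; indifference gives 12p − 4(1−p) = −5p + 10(1−p), so p = 14/31.
Similarly Column's optimal q on s1 is 15/31, and the value is 12·(15/31) + (-5)·(16/31) = 100/31.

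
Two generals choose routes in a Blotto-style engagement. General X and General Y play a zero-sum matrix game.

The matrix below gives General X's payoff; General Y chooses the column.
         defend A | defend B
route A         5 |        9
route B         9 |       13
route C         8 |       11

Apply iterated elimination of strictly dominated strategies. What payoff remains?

Column defend B is strictly dominated by defend A for General Y (5<9, 9<13, 8<11); eliminate defend B.
Row route A is strictly dominated by row route B (9>5); eliminate route A.
Row route C is strictly dominated by row route B (9>8); eliminate route C.
Only (route B, defend A) remains, with payoff 9.

9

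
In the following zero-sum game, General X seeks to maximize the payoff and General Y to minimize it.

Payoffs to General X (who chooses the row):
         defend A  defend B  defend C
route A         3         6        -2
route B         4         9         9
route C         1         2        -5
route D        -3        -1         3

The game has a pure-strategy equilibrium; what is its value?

4

Row minima: -2, 4, -5, -3 → General X's maximin is 4.
Column maxima: 4, 9, 9 → General Y's minimax is 4.
They coincide at (route B, defend A), so the value is 4.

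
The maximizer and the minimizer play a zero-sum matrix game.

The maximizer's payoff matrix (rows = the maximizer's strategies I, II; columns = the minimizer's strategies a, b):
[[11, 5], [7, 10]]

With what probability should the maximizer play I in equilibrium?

Row minima are 5 and 7, so the maximizer's maximin is 7; column maxima are 11 and 10, so the minimizer's minimax is 10. These differ, so the equilibrium is in mixed strategies.
Let the maximizer play I with probability p. The minimizer is indifferent when 11p + 7(1−p) = 5p + 10(1−p), giving p = 1/3.

1/3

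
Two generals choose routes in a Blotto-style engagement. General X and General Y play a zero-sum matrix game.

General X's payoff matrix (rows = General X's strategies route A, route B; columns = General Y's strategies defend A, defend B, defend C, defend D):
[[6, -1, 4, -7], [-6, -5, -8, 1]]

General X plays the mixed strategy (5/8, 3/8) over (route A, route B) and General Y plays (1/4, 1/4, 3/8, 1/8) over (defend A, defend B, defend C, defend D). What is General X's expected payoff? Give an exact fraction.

Against (1/4, 1/4, 3/8, 1/8), each row's expected payoff is route A: 15/8; route B: -45/8.
Taking the (5/8, 3/8)-weighted average: (5/8)·(15/8) + (3/8)·(-45/8) = -15/16.

-15/16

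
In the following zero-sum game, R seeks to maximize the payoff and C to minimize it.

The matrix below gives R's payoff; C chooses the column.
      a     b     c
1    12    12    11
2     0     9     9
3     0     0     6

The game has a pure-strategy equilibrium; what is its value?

Row minima: 11, 0, 0 → R's maximin is 11.
Column maxima: 12, 12, 11 → C's minimax is 11.
They coincide at (1, c), so the value is 11.

11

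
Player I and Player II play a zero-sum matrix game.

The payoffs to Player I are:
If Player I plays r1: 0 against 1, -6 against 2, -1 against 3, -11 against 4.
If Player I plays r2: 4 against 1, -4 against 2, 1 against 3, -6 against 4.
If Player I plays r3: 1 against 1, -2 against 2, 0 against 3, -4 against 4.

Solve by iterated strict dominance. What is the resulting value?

-4

Row r1 is strictly dominated by row r2 (4>0, -4>-6, 1>-1, -6>-11); eliminate r1.
Column 2 is strictly dominated by 4 for Player II (-6<-4, -4<-2); eliminate 2.
Column 3 is strictly dominated by 4 for Player II (-6<1, -4<0); eliminate 3.
Column 1 is strictly dominated by 4 for Player II (-6<4, -4<1); eliminate 1.
Row r2 is strictly dominated by row r3 (-4>-6); eliminate r2.
Only (r3, 4) remains, with payoff -4.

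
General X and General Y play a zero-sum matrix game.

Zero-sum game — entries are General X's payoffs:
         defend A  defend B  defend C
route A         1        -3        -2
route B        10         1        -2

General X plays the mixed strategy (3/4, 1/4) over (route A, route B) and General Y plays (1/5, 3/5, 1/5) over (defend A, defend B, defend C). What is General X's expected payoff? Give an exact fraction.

Against (1/5, 3/5, 1/5), each row's expected payoff is route A: -2; route B: 11/5.
Taking the (3/4, 1/4)-weighted average: (3/4)·(-2) + (1/4)·(11/5) = -19/20.

-19/20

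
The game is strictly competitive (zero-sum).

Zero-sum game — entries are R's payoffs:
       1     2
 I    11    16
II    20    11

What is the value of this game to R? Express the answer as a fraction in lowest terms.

199/14

Row minima are 11 and 11, so R's maximin is 11; column maxima are 20 and 16, so C's minimax is 16. These differ, so the equilibrium is in mixed strategies.
Let R play I with probability p. C is indifferent when 11p + 20(1−p) = 16p + 11(1−p), giving p = 9/14.
Let C play 1 with probability q. R is indifferent when 11q + 16(1−q) = 20q + 11(1−q), giving q = 5/14.
The value is 11·(5/14) + (16)·(9/14) = 199/14.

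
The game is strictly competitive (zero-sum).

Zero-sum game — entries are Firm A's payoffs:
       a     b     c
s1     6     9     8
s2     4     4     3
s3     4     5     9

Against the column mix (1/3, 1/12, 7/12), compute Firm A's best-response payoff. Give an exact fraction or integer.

s1: (6)·(1/3) + (9)·(1/12) + (8)·(7/12) = 89/12.
s2: (4)·(1/3) + (4)·(1/12) + (3)·(7/12) = 41/12.
s3: (4)·(1/3) + (5)·(1/12) + (9)·(7/12) = 7.
The best pure response is s1 with expected payoff 89/12.

89/12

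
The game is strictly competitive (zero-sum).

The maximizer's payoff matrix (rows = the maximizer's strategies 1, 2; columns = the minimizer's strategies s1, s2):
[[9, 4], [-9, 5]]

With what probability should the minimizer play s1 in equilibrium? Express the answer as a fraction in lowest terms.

Row minima are 4 and -9, so the maximizer's maximin is 4; column maxima are 9 and 5, so the minimizer's minimax is 5. These differ, so the equilibrium is in mixed strategies.
Let the minimizer play s1 with probability q. The maximizer is indifferent when 9q + 4(1−q) = −9q + 5(1−q), giving q = 1/19.

1/19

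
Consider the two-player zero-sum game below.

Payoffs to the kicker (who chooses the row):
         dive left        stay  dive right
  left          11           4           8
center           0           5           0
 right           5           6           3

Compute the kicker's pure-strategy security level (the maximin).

4

The worst-case payoff for each row is left: 4, center: 0, right: 3.
The best of these is 4.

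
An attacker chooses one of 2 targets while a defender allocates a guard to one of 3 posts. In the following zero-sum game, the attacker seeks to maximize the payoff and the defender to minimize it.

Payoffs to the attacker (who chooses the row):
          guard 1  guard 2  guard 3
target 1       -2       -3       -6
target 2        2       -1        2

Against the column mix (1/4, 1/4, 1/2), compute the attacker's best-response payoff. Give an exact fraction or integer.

5/4

target 1: (-2)·(1/4) + (-3)·(1/4) + (-6)·(1/2) = -17/4.
target 2: (2)·(1/4) + (-1)·(1/4) + (2)·(1/2) = 5/4.
The best pure response is target 2 with expected payoff 5/4.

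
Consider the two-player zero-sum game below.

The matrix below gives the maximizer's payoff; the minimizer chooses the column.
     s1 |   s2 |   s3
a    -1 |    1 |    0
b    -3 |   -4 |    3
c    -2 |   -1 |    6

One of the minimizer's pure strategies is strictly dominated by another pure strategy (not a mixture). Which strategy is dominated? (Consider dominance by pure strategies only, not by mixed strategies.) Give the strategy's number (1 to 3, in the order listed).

The minimizer prefers columns that give the maximizer less. Compare s3 with s1: -1 < 0, -3 < 3, -2 < 6.
So s1 strictly dominates s3 for the minimizer; s3 is strictly dominated.

3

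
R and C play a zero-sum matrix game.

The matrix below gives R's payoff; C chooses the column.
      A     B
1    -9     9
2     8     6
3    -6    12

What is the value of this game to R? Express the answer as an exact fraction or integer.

Row 1 is strictly dominated by row 3, so R never plays it.
The remaining 2×2 game on (2, 3) × (A, B) has no saddle point. Let R play 2 with probability p; indifference gives 8p − 6(1−p) = 6p + 12(1−p), so p = 9/10.
Similarly C's optimal q on A is 3/10, and the value is 8·(3/10) + (6)·(7/10) = 33/5.

33/5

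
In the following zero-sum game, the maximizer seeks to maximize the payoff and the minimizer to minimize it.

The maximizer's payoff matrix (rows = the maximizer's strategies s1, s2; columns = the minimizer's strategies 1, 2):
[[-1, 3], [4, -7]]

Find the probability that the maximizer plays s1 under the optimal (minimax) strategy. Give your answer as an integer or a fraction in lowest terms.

11/15

Row minima are -1 and -7, so the maximizer's maximin is -1; column maxima are 4 and 3, so the minimizer's minimax is 3. These differ, so the equilibrium is in mixed strategies.
Let the maximizer play s1 with probability p. The minimizer is indifferent when −p + 4(1−p) = 3p − 7(1−p), giving p = 11/15.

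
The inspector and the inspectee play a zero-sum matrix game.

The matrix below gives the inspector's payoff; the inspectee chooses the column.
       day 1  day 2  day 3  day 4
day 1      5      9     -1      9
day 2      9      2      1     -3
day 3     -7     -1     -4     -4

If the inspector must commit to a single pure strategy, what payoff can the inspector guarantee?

The worst-case payoff for each row is day 1: -1, day 2: -3, day 3: -7.
The best of these is -1.

-1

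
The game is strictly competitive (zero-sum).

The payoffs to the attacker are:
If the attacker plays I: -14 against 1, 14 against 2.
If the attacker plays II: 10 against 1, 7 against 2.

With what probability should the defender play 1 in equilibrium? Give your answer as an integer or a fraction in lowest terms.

Row minima are -14 and 7, so the attacker's maximin is 7; column maxima are 10 and 14, so the defender's minimax is 10. These differ, so the equilibrium is in mixed strategies.
Let the defender play 1 with probability q. The attacker is indifferent when −14q + 14(1−q) = 10q + 7(1−q), giving q = 7/31.

7/31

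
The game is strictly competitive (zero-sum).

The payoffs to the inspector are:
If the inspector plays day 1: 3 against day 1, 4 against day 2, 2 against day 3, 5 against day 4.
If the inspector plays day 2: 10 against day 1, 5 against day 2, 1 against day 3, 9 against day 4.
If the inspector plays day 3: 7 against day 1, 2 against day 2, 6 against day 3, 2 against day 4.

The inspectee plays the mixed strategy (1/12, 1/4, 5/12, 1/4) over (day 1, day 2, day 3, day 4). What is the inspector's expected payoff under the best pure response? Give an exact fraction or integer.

19/4

day 1: (3)·(1/12) + (4)·(1/4) + (2)·(5/12) + (5)·(1/4) = 10/3.
day 2: (10)·(1/12) + (5)·(1/4) + (1)·(5/12) + (9)·(1/4) = 19/4.
day 3: (7)·(1/12) + (2)·(1/4) + (6)·(5/12) + (2)·(1/4) = 49/12.
The best pure response is day 2 with expected payoff 19/4.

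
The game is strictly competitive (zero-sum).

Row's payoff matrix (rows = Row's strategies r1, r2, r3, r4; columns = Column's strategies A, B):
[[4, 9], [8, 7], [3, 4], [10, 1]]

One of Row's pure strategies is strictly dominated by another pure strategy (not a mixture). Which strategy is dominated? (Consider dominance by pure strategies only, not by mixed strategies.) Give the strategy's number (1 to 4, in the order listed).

Compare r3 with r1: 4 > 3, 9 > 4.
So r1 strictly dominates r3 for Row; r3 is strictly dominated.

3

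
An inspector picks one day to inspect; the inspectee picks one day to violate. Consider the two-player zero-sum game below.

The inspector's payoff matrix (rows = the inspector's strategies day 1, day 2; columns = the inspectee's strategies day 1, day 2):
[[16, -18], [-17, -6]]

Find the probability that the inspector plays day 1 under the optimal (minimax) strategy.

Row minima are -18 and -17, so the inspector's maximin is -17; column maxima are 16 and -6, so the inspectee's minimax is -6. These differ, so the equilibrium is in mixed strategies.
Let the inspector play day 1 with probability p. The inspectee is indifferent when 16p − 17(1−p) = −18p − 6(1−p), giving p = 11/45.

11/45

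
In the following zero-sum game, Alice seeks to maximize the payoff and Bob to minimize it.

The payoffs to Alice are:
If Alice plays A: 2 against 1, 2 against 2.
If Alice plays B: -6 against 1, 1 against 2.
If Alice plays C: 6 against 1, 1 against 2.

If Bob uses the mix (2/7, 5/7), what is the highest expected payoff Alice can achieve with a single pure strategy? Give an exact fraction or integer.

A: (2)·(2/7) + (2)·(5/7) = 2.
B: (-6)·(2/7) + (1)·(5/7) = -1.
C: (6)·(2/7) + (1)·(5/7) = 17/7.
The best pure response is C with expected payoff 17/7.

17/7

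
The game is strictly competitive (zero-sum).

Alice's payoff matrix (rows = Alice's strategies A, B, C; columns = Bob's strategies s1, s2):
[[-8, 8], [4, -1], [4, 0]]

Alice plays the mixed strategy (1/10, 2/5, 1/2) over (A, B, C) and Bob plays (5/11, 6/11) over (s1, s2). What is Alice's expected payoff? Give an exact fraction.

Against (5/11, 6/11), each row's expected payoff is A: 8/11; B: 14/11; C: 20/11.
Taking the (1/10, 2/5, 1/2)-weighted average: (1/10)·(8/11) + (2/5)·(14/11) + (1/2)·(20/11) = 82/55.

82/55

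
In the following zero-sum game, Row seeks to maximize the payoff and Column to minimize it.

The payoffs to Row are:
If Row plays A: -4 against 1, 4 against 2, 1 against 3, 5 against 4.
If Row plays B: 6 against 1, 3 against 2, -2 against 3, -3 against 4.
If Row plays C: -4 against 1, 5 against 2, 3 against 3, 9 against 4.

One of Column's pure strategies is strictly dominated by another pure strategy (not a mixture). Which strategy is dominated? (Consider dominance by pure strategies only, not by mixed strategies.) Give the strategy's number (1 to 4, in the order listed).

Column prefers columns that give Row less. Compare 2 with 3: 1 < 4, -2 < 3, 3 < 5.
So 3 strictly dominates 2 for Column; 2 is strictly dominated.

2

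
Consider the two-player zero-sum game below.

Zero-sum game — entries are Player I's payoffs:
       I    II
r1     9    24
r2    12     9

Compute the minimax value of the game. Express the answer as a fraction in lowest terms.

Row minima are 9 and 9, so Player I's maximin is 9; column maxima are 12 and 24, so Player II's minimax is 12. These differ, so the equilibrium is in mixed strategies.
Let Player I play r1 with probability p. Player II is indifferent when 9p + 12(1−p) = 24p + 9(1−p), giving p = 1/6.
Let Player II play I with probability q. Player I is indifferent when 9q + 24(1−q) = 12q + 9(1−q), giving q = 5/6.
The value is 9·(5/6) + (24)·(1/6) = 23/2.

23/2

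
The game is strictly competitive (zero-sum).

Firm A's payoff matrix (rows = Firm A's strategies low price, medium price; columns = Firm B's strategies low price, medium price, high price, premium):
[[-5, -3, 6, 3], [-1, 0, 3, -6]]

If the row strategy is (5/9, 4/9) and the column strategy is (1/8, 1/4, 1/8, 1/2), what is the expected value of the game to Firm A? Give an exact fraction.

Against (1/8, 1/4, 1/8, 1/2), each row's expected payoff is low price: 7/8; medium price: -11/4.
Taking the (5/9, 4/9)-weighted average: (5/9)·(7/8) + (4/9)·(-11/4) = -53/72.

-53/72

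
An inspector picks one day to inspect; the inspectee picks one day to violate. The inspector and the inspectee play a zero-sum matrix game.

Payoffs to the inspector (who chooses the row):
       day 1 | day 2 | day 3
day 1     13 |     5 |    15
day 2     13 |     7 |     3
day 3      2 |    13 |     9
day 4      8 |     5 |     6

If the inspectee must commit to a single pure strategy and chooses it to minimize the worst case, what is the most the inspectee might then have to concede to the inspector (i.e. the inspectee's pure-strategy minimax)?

13

The worst case (largest entry) in each column is day 1: 13, day 2: 13, day 3: 15.
The best (smallest) of these is 13.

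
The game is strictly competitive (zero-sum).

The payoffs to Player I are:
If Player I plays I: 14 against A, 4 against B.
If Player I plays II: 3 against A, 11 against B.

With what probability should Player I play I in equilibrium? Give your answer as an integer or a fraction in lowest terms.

Row minima are 4 and 3, so Player I's maximin is 4; column maxima are 14 and 11, so Player II's minimax is 11. These differ, so the equilibrium is in mixed strategies.
Let Player I play I with probability p. Player II is indifferent when 14p + 3(1−p) = 4p + 11(1−p), giving p = 4/9.

4/9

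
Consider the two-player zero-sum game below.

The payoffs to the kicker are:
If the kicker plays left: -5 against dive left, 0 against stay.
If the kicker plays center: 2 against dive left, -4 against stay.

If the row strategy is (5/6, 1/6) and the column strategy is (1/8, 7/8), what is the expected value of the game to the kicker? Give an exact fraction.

-17/16

Against (1/8, 7/8), each row's expected payoff is left: -5/8; center: -13/4.
Taking the (5/6, 1/6)-weighted average: (5/6)·(-5/8) + (1/6)·(-13/4) = -17/16.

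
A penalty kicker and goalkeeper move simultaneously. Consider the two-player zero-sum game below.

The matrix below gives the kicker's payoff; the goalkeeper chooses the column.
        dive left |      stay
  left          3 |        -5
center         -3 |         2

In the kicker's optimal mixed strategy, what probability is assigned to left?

Row minima are -5 and -3, so the kicker's maximin is -3; column maxima are 3 and 2, so the goalkeeper's minimax is 2. These differ, so the equilibrium is in mixed strategies.
Let the kicker play left with probability p. The goalkeeper is indifferent when 3p − 3(1−p) = −5p + 2(1−p), giving p = 5/13.

5/13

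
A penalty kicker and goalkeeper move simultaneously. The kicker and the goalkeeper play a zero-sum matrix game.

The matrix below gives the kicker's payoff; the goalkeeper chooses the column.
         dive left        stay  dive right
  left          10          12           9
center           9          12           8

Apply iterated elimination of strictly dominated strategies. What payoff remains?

9

Column dive left is strictly dominated by dive right for the goalkeeper (9<10, 8<9); eliminate dive left.
Column stay is strictly dominated by dive right for the goalkeeper (9<12, 8<12); eliminate stay.
Row center is strictly dominated by row left (9>8); eliminate center.
Only (left, dive right) remains, with payoff 9.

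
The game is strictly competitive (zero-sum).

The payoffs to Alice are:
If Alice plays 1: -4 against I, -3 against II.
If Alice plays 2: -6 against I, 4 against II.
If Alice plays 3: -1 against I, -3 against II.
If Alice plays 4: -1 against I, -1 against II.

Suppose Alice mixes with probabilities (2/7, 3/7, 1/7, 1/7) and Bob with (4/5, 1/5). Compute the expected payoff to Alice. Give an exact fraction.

Against (4/5, 1/5), each row's expected payoff is 1: -19/5; 2: -4; 3: -7/5; 4: -1.
Taking the (2/7, 3/7, 1/7, 1/7)-weighted average: (2/7)·(-19/5) + (3/7)·(-4) + (1/7)·(-7/5) + (1/7)·(-1) = -22/7.

-22/7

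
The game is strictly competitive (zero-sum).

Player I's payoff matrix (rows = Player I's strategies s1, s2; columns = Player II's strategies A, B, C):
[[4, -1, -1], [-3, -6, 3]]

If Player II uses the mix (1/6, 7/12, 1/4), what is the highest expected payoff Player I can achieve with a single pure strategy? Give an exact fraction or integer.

s1: (4)·(1/6) + (-1)·(7/12) + (-1)·(1/4) = -1/6.
s2: (-3)·(1/6) + (-6)·(7/12) + (3)·(1/4) = -13/4.
The best pure response is s1 with expected payoff -1/6.

-1/6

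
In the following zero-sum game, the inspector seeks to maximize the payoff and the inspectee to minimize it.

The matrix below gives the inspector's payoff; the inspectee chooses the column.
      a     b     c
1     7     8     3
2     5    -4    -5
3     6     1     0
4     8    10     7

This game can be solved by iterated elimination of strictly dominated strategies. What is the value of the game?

7

Row 1 is strictly dominated by row 4 (8>7, 10>8, 7>3); eliminate 1.
Column a is strictly dominated by c for the inspectee (-5<5, 0<6, 7<8); eliminate a.
Row 3 is strictly dominated by row 4 (10>1, 7>0); eliminate 3.
Row 2 is strictly dominated by row 4 (10>-4, 7>-5); eliminate 2.
Column b is strictly dominated by c for the inspectee (7<10); eliminate b.
Only (4, c) remains, with payoff 7.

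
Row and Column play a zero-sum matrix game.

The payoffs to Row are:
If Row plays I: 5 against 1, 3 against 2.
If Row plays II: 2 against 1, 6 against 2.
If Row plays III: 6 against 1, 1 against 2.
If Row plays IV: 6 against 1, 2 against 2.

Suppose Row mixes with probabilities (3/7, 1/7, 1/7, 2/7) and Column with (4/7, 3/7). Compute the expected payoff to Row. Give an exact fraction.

Against (4/7, 3/7), each row's expected payoff is I: 29/7; II: 26/7; III: 27/7; IV: 30/7.
Taking the (3/7, 1/7, 1/7, 2/7)-weighted average: (3/7)·(29/7) + (1/7)·(26/7) + (1/7)·(27/7) + (2/7)·(30/7) = 200/49.

200/49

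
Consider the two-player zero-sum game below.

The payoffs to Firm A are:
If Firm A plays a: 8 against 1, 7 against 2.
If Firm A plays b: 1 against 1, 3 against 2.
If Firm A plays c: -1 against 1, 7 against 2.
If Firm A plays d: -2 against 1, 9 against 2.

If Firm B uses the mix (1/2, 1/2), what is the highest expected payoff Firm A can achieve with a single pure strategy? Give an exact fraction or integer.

a: (8)·(1/2) + (7)·(1/2) = 15/2.
b: (1)·(1/2) + (3)·(1/2) = 2.
c: (-1)·(1/2) + (7)·(1/2) = 3.
d: (-2)·(1/2) + (9)·(1/2) = 7/2.
The best pure response is a with expected payoff 15/2.

15/2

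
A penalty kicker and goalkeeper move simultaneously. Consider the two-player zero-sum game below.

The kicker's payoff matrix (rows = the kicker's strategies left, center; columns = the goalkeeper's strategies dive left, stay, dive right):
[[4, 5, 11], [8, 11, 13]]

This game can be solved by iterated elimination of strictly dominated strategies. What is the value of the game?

8

Row left is strictly dominated by row center (8>4, 11>5, 13>11); eliminate left.
Column dive right is strictly dominated by dive left for the goalkeeper (8<13); eliminate dive right.
Column stay is strictly dominated by dive left for the goalkeeper (8<11); eliminate stay.
Only (center, dive left) remains, with payoff 8.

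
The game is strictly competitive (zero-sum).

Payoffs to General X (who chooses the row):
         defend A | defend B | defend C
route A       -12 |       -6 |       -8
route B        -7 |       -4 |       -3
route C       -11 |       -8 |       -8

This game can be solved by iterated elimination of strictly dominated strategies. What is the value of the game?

Row route C is strictly dominated by row route B (-7>-11, -4>-8, -3>-8); eliminate route C.
Row route A is strictly dominated by row route B (-7>-12, -4>-6, -3>-8); eliminate route A.
Column defend C is strictly dominated by defend A for General Y (-7<-3); eliminate defend C.
Column defend B is strictly dominated by defend A for General Y (-7<-4); eliminate defend B.
Only (route B, defend A) remains, with payoff -7.

-7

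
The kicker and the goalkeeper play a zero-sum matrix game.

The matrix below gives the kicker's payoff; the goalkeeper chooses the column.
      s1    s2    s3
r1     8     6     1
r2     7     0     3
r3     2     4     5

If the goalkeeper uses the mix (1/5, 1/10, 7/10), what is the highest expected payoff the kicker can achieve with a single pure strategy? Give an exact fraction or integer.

r1: (8)·(1/5) + (6)·(1/10) + (1)·(7/10) = 29/10.
r2: (7)·(1/5) + (0)·(1/10) + (3)·(7/10) = 7/2.
r3: (2)·(1/5) + (4)·(1/10) + (5)·(7/10) = 43/10.
The best pure response is r3 with expected payoff 43/10.

43/10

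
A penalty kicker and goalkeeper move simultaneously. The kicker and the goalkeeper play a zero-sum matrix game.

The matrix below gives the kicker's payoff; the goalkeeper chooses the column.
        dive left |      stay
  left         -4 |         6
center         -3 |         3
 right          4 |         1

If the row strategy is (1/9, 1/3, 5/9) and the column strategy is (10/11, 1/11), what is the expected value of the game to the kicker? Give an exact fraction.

Against (10/11, 1/11), each row's expected payoff is left: -34/11; center: -27/11; right: 41/11.
Taking the (1/9, 1/3, 5/9)-weighted average: (1/9)·(-34/11) + (1/3)·(-27/11) + (5/9)·(41/11) = 10/11.

10/11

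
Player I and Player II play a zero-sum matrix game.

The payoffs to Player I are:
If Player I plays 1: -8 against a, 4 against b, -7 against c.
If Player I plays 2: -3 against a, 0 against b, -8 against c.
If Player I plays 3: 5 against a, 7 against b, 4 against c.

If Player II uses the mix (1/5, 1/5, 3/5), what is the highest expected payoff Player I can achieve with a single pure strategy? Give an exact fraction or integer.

1: (-8)·(1/5) + (4)·(1/5) + (-7)·(3/5) = -5.
2: (-3)·(1/5) + (0)·(1/5) + (-8)·(3/5) = -27/5.
3: (5)·(1/5) + (7)·(1/5) + (4)·(3/5) = 24/5.
The best pure response is 3 with expected payoff 24/5.

24/5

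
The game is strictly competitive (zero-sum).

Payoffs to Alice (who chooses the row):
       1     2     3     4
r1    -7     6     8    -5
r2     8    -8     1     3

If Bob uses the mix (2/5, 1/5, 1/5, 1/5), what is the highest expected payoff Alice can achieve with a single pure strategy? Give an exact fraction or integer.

12/5

r1: (-7)·(2/5) + (6)·(1/5) + (8)·(1/5) + (-5)·(1/5) = -1.
r2: (8)·(2/5) + (-8)·(1/5) + (1)·(1/5) + (3)·(1/5) = 12/5.
The best pure response is r2 with expected payoff 12/5.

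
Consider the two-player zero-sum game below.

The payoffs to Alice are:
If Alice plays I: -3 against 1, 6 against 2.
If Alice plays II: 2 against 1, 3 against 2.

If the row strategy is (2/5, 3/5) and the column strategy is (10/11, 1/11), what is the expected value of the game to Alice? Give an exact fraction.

Against (10/11, 1/11), each row's expected payoff is I: -24/11; II: 23/11.
Taking the (2/5, 3/5)-weighted average: (2/5)·(-24/11) + (3/5)·(23/11) = 21/55.

21/55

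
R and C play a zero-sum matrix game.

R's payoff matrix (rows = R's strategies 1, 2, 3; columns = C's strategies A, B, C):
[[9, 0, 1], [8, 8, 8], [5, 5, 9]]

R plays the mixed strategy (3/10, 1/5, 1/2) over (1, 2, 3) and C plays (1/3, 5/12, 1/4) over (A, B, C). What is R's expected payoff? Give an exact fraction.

223/40

Against (1/3, 5/12, 1/4), each row's expected payoff is 1: 13/4; 2: 8; 3: 6.
Taking the (3/10, 1/5, 1/2)-weighted average: (3/10)·(13/4) + (1/5)·(8) + (1/2)·(6) = 223/40.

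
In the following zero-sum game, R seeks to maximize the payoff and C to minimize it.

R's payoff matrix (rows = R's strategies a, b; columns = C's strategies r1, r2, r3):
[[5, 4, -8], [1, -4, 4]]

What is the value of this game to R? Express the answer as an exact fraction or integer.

-4/5

Column r1 is strictly dominated by r2 for C (it gives R more in every row).
The remaining 2×2 game on (a, b) × (r2, r3) has no saddle point. Let R play a with probability p; indifference gives 4p − 4(1−p) = −8p + 4(1−p), so p = 2/5.
Similarly C's optimal q on r2 is 3/5, and the value is 4·(3/5) + (-8)·(2/5) = -4/5.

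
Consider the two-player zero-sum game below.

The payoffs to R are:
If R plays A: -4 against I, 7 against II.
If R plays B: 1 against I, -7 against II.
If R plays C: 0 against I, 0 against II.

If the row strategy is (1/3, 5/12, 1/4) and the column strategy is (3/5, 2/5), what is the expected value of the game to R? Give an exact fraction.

-47/60

Against (3/5, 2/5), each row's expected payoff is A: 2/5; B: -11/5; C: 0.
Taking the (1/3, 5/12, 1/4)-weighted average: (1/3)·(2/5) + (5/12)·(-11/5) + (1/4)·(0) = -47/60.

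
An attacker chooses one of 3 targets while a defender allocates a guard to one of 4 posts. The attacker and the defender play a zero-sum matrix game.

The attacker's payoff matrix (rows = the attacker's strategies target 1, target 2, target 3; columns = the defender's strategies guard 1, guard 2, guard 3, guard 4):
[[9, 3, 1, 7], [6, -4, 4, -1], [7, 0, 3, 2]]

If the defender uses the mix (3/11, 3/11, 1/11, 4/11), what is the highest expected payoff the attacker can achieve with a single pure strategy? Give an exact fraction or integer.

target 1: (9)·(3/11) + (3)·(3/11) + (1)·(1/11) + (7)·(4/11) = 65/11.
target 2: (6)·(3/11) + (-4)·(3/11) + (4)·(1/11) + (-1)·(4/11) = 6/11.
target 3: (7)·(3/11) + (0)·(3/11) + (3)·(1/11) + (2)·(4/11) = 32/11.
The best pure response is target 1 with expected payoff 65/11.

65/11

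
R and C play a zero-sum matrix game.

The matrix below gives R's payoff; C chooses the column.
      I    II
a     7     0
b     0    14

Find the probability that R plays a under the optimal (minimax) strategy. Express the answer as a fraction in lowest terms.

2/3

Row minima are 0 and 0, so R's maximin is 0; column maxima are 7 and 14, so C's minimax is 7. These differ, so the equilibrium is in mixed strategies.
Let R play a with probability p. C is indifferent when 7p = 14(1−p), giving p = 2/3.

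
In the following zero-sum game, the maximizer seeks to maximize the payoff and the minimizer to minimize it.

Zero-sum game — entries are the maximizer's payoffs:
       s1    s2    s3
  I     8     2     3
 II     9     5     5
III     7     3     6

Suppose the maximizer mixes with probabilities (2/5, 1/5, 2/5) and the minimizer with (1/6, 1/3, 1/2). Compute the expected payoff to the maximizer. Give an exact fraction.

Against (1/6, 1/3, 1/2), each row's expected payoff is I: 7/2; II: 17/3; III: 31/6.
Taking the (2/5, 1/5, 2/5)-weighted average: (2/5)·(7/2) + (1/5)·(17/3) + (2/5)·(31/6) = 23/5.

23/5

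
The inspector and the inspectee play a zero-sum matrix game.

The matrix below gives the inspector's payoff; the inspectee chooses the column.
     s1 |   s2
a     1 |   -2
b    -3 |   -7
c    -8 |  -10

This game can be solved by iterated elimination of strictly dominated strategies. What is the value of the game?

Column s1 is strictly dominated by s2 for the inspectee (-2<1, -7<-3, -10<-8); eliminate s1.
Row c is strictly dominated by row a (-2>-10); eliminate c.
Row b is strictly dominated by row a (-2>-7); eliminate b.
Only (a, s2) remains, with payoff -2.

-2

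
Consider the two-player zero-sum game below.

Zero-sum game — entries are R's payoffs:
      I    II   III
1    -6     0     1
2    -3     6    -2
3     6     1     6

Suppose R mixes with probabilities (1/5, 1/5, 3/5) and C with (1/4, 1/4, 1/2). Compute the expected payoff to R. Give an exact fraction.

13/5

Against (1/4, 1/4, 1/2), each row's expected payoff is 1: -1; 2: -1/4; 3: 19/4.
Taking the (1/5, 1/5, 3/5)-weighted average: (1/5)·(-1) + (1/5)·(-1/4) + (3/5)·(19/4) = 13/5.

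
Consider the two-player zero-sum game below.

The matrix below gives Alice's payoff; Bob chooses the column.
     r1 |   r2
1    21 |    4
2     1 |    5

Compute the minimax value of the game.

101/21

Row minima are 4 and 1, so Alice's maximin is 4; column maxima are 21 and 5, so Bob's minimax is 5. These differ, so the equilibrium is in mixed strategies.
Let Alice play 1 with probability p. Bob is indifferent when 21p + (1−p) = 4p + 5(1−p), giving p = 4/21.
Let Bob play r1 with probability q. Alice is indifferent when 21q + 4(1−q) = q + 5(1−q), giving q = 1/21.
The value is 21·(1/21) + (4)·(20/21) = 101/21.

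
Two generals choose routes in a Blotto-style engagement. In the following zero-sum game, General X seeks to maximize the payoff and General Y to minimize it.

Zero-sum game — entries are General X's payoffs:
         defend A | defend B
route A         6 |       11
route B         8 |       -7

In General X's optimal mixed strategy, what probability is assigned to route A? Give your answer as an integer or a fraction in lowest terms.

3/4

Row minima are 6 and -7, so General X's maximin is 6; column maxima are 8 and 11, so General Y's minimax is 8. These differ, so the equilibrium is in mixed strategies.
Let General X play route A with probability p. General Y is indifferent when 6p + 8(1−p) = 11p − 7(1−p), giving p = 3/4.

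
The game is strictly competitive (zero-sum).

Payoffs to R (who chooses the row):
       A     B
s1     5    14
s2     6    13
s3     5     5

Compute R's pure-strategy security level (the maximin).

6

The worst-case payoff for each row is s1: 5, s2: 6, s3: 5.
The best of these is 6.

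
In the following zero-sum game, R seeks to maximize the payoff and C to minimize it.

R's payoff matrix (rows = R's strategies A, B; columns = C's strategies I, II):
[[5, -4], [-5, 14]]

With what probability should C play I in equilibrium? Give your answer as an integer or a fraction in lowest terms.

Row minima are -4 and -5, so R's maximin is -4; column maxima are 5 and 14, so C's minimax is 5. These differ, so the equilibrium is in mixed strategies.
Let C play I with probability q. R is indifferent when 5q − 4(1−q) = −5q + 14(1−q), giving q = 9/14.

9/14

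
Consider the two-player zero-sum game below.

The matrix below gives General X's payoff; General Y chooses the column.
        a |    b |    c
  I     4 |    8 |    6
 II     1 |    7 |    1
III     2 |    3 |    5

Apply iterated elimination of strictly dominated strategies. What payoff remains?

Row III is strictly dominated by row I (4>2, 8>3, 6>5); eliminate III.
Column b is strictly dominated by a for General Y (4<8, 1<7); eliminate b.
Row II is strictly dominated by row I (4>1, 6>1); eliminate II.
Column c is strictly dominated by a for General Y (4<6); eliminate c.
Only (I, a) remains, with payoff 4.

4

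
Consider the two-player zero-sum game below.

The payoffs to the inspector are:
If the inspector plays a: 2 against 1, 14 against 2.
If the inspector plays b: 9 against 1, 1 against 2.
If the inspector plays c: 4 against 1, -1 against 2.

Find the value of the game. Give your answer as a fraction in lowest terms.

31/5

Row c is strictly dominated by row b, so the inspector never plays it.
The remaining 2×2 game on (a, b) × (1, 2) has no saddle point. Let the inspector play a with probability p; indifference gives 2p + 9(1−p) = 14p + (1−p), so p = 2/5.
Similarly the inspectee's optimal q on 1 is 13/20, and the value is 2·(13/20) + (14)·(7/20) = 31/5.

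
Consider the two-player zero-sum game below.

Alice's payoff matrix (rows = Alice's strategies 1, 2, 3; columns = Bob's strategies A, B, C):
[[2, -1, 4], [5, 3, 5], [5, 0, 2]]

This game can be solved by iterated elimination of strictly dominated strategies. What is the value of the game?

3

Column A is strictly dominated by B for Bob (-1<2, 3<5, 0<5); eliminate A.
Column C is strictly dominated by B for Bob (-1<4, 3<5, 0<2); eliminate C.
Row 1 is strictly dominated by row 2 (3>-1); eliminate 1.
Row 3 is strictly dominated by row 2 (3>0); eliminate 3.
Only (2, B) remains, with payoff 3.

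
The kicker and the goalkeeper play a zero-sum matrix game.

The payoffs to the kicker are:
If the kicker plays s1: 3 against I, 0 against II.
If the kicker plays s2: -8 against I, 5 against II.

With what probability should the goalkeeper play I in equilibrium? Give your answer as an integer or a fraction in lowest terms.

5/16

Row minima are 0 and -8, so the kicker's maximin is 0; column maxima are 3 and 5, so the goalkeeper's minimax is 3. These differ, so the equilibrium is in mixed strategies.
Let the goalkeeper play I with probability q. The kicker is indifferent when 3q = −8q + 5(1−q), giving q = 5/16.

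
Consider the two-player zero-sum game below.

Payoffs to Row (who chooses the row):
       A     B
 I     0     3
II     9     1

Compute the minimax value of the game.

27/11

Row minima are 0 and 1, so Row's maximin is 1; column maxima are 9 and 3, so Column's minimax is 3. These differ, so the equilibrium is in mixed strategies.
Let Row play I with probability p. Column is indifferent when 9(1−p) = 3p + (1−p), giving p = 8/11.
Let Column play A with probability q. Row is indifferent when 3(1−q) = 9q + (1−q), giving q = 2/11.
The value is 0·(2/11) + (3)·(9/11) = 27/11.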